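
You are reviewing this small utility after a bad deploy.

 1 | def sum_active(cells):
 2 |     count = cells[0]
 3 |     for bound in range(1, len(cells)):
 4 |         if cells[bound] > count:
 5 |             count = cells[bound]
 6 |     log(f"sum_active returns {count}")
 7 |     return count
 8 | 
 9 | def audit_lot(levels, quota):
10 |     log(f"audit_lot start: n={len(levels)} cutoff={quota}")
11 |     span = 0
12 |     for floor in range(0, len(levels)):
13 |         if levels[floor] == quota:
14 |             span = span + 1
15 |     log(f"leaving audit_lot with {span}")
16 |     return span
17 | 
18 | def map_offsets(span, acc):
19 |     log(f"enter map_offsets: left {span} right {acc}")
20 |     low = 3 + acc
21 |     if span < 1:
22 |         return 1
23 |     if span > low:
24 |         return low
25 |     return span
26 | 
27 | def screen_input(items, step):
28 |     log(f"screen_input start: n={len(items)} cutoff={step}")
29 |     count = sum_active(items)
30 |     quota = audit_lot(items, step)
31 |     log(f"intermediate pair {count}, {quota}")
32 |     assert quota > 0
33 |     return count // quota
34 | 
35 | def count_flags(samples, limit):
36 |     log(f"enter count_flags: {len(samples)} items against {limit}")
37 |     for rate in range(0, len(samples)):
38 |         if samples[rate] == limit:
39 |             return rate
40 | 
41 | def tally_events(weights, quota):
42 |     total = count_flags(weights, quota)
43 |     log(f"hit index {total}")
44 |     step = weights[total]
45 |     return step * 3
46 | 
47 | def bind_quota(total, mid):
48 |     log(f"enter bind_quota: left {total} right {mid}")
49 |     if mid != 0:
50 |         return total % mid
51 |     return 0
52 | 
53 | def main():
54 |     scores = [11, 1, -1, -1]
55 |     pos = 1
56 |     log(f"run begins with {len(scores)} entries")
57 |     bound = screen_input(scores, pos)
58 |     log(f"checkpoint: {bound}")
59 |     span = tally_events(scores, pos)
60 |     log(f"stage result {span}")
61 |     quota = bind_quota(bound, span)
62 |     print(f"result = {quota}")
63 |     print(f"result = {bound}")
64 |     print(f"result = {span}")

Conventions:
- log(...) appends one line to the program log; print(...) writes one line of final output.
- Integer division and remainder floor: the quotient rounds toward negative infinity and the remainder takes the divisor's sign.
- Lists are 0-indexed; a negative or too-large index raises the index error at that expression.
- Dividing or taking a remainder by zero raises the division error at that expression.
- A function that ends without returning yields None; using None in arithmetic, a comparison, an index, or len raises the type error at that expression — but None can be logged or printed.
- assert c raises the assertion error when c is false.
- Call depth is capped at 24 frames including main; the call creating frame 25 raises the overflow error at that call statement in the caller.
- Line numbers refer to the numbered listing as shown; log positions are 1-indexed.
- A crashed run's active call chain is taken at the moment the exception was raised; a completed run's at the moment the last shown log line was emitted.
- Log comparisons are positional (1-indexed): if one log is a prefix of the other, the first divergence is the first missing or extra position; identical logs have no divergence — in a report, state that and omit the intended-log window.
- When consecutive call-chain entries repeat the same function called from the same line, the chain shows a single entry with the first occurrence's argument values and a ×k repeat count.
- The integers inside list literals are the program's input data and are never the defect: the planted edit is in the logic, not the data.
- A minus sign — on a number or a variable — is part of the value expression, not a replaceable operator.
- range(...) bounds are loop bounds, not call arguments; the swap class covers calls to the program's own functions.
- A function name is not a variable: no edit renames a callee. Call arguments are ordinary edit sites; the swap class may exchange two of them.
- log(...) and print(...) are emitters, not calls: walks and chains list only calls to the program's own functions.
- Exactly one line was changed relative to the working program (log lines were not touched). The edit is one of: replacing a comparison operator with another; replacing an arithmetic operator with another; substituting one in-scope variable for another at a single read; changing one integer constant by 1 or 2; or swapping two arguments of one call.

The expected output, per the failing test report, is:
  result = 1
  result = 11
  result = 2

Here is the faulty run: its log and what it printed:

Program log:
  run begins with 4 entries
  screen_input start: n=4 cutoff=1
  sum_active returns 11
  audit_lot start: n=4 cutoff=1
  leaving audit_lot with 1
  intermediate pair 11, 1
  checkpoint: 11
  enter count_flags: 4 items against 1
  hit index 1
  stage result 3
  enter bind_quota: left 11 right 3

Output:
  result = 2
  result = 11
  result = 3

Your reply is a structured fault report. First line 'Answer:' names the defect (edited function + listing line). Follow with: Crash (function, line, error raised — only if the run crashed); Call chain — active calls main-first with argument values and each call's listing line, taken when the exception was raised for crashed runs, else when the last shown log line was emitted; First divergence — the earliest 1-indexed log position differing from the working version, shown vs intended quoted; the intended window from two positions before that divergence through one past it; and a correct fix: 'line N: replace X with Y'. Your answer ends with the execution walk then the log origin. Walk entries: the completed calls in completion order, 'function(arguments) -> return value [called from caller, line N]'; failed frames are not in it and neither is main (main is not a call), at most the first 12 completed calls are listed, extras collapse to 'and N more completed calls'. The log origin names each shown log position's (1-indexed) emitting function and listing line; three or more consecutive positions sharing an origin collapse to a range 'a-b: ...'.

Answer: the defect is in tally_events at line 45.
Core observation: Log line 10 is where behavior first shows: 'stage result 3' appears instead of 'stage result 2'.
Call chain: main -> bind_quota(11, 3) (called at line 61).
First divergence: position 10 — the shown line 'stage result 3' should read 'stage result 2'.
Intended log window:
  8: enter count_flags: 4 items against 1
  9: hit index 1
  10: stage result 2
  11: enter bind_quota: left 11 right 2
Execution walk:
  sum_active([11, 1, -1, -1]) -> 11  [called from screen_input, line 29]
  audit_lot([11, 1, -1, -1], 1) -> 1  [called from screen_input, line 30]
  screen_input([11, 1, -1, -1], 1) -> 11  [called from main, line 57]
  count_flags([11, 1, -1, -1], 1) -> 1  [called from tally_events, line 42]
  tally_events([11, 1, -1, -1], 1) -> 3  [called from main, line 59]
  bind_quota(11, 3) -> 2  [called from main, line 61]
Log origin:
  1: emitted by main (line 56)
  2: emitted by screen_input (line 28)
  3: emitted by sum_active (line 6)
  4: emitted by audit_lot (line 10)
  5: emitted by audit_lot (line 15)
  6: emitted by screen_input (line 31)
  7: emitted by main (line 58)
  8: emitted by count_flags (line 36)
  9: emitted by tally_events (line 43)
  10: emitted by main (line 60)
  11: emitted by bind_quota (line 48)
A correct fix: line 45: replace `3` with `2`.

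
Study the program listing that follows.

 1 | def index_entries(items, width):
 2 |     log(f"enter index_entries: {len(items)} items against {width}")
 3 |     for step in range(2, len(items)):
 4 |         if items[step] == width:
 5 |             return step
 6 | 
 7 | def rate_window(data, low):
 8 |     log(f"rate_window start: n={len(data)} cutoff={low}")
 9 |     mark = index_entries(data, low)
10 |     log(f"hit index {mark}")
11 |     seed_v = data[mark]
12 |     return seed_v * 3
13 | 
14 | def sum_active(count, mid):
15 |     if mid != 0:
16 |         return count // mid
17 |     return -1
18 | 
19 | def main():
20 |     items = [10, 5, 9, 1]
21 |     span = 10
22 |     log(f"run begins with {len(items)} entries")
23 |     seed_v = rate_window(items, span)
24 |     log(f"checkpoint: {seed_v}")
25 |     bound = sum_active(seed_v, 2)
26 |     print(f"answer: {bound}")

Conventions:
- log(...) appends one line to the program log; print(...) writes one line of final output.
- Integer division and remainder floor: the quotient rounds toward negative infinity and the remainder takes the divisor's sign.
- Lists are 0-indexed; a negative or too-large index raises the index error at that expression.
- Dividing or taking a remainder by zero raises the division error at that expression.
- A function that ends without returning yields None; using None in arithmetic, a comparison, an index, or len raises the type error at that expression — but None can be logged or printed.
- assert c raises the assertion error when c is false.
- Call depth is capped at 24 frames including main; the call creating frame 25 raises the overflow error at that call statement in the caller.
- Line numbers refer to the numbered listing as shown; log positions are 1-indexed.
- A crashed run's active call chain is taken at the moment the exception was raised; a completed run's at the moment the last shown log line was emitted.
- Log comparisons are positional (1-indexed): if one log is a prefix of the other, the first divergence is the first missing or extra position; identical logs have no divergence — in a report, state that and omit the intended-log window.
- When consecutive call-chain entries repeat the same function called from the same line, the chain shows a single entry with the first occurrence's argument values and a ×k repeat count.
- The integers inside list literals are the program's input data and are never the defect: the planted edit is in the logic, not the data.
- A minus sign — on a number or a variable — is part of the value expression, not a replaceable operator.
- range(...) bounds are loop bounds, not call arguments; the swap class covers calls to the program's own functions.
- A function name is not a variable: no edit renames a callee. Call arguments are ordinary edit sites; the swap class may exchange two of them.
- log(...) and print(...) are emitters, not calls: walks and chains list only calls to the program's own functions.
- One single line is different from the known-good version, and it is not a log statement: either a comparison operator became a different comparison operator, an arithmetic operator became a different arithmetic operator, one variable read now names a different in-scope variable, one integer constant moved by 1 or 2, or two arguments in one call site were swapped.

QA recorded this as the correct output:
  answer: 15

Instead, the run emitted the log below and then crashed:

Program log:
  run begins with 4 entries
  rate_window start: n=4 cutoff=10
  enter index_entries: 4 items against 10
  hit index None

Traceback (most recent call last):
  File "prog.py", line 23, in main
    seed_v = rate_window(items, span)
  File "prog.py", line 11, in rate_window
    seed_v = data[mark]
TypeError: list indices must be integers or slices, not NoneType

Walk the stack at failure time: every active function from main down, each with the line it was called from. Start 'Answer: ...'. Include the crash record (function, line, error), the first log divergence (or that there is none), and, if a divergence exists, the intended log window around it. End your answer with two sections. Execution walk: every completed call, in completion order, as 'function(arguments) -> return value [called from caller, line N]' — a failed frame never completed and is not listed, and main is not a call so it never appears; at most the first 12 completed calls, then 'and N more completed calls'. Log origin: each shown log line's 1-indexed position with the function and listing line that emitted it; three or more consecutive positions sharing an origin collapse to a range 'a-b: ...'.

Answer: main -> rate_window (called at line 23).
Key fact: The earliest visible damage is log position 4 — 'hit index None' rather than the intended 'hit index 0'.
Crash: rate_window, line 11, TypeError.
First divergence: position 4 — shown 'hit index None', intended 'hit index 0'.
Intended log window:
  2: rate_window start: n=4 cutoff=10
  3: enter index_entries: 4 items against 10
  4: hit index 0
  5: checkpoint: 30
Execution walk:
  index_entries([10, 5, 9, 1], 10) -> None  [called from rate_window, line 9]
Log origin:
  1: emitted by main (line 22)
  2: emitted by rate_window (line 8)
  3: emitted by index_entries (line 2)
  4: emitted by rate_window (line 10)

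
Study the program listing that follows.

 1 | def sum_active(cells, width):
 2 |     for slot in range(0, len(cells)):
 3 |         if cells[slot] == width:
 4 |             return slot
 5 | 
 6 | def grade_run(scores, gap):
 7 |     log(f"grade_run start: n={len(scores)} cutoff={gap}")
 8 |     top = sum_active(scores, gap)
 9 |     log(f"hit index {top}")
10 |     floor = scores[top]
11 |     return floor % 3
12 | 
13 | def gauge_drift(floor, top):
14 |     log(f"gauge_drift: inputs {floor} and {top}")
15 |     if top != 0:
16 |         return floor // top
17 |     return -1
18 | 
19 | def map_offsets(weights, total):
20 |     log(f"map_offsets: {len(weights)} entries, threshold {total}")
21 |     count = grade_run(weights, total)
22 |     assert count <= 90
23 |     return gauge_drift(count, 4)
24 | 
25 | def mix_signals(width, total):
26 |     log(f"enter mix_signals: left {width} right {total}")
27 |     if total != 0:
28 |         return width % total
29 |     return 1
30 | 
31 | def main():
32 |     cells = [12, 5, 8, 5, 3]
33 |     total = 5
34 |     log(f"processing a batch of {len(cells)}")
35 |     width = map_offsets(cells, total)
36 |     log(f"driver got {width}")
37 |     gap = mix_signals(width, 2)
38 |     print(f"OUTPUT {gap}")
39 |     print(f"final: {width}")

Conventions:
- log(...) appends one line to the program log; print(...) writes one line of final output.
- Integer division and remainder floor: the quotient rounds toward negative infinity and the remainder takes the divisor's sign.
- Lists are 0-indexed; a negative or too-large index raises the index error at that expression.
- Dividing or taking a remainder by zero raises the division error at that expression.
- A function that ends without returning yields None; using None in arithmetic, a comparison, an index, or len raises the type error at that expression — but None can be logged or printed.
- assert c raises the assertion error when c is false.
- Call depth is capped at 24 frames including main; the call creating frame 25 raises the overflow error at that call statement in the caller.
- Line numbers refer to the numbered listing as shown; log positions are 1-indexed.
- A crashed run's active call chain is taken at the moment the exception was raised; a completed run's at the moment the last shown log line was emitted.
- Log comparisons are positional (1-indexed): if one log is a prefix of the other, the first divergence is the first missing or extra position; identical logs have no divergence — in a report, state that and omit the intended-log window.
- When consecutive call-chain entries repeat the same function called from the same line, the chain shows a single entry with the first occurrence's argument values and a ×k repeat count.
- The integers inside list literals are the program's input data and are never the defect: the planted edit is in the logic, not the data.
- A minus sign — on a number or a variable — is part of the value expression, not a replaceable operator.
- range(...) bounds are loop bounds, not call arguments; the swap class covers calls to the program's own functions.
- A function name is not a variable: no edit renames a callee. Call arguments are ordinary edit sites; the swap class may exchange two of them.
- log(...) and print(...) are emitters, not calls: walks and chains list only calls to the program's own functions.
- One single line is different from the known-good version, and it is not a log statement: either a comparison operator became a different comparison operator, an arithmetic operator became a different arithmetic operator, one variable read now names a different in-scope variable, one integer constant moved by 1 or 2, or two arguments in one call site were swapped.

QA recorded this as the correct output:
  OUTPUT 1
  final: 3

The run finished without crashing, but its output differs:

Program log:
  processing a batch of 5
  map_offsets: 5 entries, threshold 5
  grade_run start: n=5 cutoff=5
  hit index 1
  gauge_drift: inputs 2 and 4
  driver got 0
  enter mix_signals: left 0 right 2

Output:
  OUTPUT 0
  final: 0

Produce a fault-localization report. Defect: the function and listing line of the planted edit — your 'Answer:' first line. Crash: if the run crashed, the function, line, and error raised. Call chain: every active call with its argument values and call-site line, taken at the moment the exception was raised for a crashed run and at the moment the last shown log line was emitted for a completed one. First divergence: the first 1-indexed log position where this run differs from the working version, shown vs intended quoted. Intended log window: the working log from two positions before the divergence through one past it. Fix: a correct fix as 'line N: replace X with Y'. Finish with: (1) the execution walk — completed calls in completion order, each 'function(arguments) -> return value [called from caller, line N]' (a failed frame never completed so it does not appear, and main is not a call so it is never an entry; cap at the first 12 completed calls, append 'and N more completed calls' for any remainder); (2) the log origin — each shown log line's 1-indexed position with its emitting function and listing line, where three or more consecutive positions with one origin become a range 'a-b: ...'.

Answer: the defect is in grade_run at line 11.
Key observation: The log first diverges at position 5: the faulty run prints 'gauge_drift: inputs 2 and 4' where the working version prints 'gauge_drift: inputs 15 and 4'.
Call chain: main -> mix_signals(0, 2) (called at line 37).
First divergence: at position 5 the run shows 'gauge_drift: inputs 2 and 4' where the working version logs 'gauge_drift: inputs 15 and 4'.
Intended log window:
  3: grade_run start: n=5 cutoff=5
  4: hit index 1
  5: gauge_drift: inputs 15 and 4
  6: driver got 3
Execution walk:
  sum_active([12, 5, 8, 5, 3], 5) -> 1  [called from grade_run, line 8]
  grade_run([12, 5, 8, 5, 3], 5) -> 2  [called from map_offsets, line 21]
  gauge_drift(2, 4) -> 0  [called from map_offsets, line 23]
  map_offsets([12, 5, 8, 5, 3], 5) -> 0  [called from main, line 35]
  mix_signals(0, 2) -> 0  [called from main, line 37]
Log origin:
  1: emitted by main (line 34)
  2: emitted by map_offsets (line 20)
  3: emitted by grade_run (line 7)
  4: emitted by grade_run (line 9)
  5: emitted by gauge_drift (line 14)
  6: emitted by main (line 36)
  7: emitted by mix_signals (line 26)
A correct fix: line 11: replace `%` with `*`.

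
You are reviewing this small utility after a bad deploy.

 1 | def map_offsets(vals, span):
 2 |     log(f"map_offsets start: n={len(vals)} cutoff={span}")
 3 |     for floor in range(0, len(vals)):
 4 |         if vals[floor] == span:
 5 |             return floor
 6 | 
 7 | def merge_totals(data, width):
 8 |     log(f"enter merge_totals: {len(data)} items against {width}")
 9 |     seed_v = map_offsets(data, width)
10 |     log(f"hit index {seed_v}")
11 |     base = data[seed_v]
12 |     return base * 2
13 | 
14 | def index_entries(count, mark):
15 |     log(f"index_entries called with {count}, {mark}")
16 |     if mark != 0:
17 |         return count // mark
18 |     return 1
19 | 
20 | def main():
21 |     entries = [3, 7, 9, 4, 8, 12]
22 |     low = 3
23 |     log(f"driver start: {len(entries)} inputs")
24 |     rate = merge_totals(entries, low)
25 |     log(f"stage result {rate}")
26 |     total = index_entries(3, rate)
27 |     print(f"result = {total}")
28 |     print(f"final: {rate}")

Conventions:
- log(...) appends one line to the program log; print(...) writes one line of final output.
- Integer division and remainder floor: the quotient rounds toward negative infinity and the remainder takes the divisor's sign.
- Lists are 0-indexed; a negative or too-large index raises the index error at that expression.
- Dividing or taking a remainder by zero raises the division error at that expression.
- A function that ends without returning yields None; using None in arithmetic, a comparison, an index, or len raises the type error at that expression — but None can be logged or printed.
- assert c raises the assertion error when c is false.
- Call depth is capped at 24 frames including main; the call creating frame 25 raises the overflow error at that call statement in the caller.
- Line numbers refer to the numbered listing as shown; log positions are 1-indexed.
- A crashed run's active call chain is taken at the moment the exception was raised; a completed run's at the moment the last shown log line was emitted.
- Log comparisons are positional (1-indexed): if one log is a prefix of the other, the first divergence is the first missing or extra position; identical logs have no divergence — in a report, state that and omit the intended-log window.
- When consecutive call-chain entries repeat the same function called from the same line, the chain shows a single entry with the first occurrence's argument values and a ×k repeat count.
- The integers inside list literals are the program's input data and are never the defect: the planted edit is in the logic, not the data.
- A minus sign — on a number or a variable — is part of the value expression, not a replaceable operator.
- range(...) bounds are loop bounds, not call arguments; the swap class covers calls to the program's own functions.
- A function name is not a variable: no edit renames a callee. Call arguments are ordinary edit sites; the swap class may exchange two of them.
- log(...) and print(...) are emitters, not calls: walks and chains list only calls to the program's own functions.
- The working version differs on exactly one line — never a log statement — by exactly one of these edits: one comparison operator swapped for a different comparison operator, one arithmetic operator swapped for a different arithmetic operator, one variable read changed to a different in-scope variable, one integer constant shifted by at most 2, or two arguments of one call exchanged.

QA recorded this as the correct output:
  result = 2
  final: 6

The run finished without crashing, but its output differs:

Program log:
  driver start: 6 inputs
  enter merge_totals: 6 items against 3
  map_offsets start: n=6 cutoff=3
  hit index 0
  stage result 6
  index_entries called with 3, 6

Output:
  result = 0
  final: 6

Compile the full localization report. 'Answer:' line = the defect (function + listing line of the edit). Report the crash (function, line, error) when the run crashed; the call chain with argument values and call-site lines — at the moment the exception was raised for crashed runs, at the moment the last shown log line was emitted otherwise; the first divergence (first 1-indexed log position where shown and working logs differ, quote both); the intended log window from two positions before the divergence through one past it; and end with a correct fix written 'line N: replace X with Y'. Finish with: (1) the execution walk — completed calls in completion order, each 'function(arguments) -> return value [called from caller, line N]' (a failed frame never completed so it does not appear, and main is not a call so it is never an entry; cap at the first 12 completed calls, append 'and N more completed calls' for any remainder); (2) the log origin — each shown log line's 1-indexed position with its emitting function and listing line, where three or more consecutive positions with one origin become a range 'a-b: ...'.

Answer: the defect is in main at line 26.
Key fact: Everything matches until log position 6, which reads 'index_entries called with 3, 6' in place of 'index_entries called with 6, 3'.
Call chain: main -> index_entries(3, 6) (called at line 26).
First divergence: position 6; shown 'index_entries called with 3, 6' vs intended 'index_entries called with 6, 3'.
Intended log window:
  4: hit index 0
  5: stage result 6
  6: index_entries called with 6, 3
Execution walk:
  map_offsets([3, 7, 9, 4, 8, 12], 3) -> 0  [called from merge_totals, line 9]
  merge_totals([3, 7, 9, 4, 8, 12], 3) -> 6  [called from main, line 24]
  index_entries(3, 6) -> 0  [called from main, line 26]
Origin of each log line:
  1: emitted by main (line 23)
  2: emitted by merge_totals (line 8)
  3: emitted by map_offsets (line 2)
  4: emitted by merge_totals (line 10)
  5: emitted by main (line 25)
  6: emitted by index_entries (line 15)
A correct fix: line 26: replace `index_entries(3, rate)` with `index_entries(rate, 3)`.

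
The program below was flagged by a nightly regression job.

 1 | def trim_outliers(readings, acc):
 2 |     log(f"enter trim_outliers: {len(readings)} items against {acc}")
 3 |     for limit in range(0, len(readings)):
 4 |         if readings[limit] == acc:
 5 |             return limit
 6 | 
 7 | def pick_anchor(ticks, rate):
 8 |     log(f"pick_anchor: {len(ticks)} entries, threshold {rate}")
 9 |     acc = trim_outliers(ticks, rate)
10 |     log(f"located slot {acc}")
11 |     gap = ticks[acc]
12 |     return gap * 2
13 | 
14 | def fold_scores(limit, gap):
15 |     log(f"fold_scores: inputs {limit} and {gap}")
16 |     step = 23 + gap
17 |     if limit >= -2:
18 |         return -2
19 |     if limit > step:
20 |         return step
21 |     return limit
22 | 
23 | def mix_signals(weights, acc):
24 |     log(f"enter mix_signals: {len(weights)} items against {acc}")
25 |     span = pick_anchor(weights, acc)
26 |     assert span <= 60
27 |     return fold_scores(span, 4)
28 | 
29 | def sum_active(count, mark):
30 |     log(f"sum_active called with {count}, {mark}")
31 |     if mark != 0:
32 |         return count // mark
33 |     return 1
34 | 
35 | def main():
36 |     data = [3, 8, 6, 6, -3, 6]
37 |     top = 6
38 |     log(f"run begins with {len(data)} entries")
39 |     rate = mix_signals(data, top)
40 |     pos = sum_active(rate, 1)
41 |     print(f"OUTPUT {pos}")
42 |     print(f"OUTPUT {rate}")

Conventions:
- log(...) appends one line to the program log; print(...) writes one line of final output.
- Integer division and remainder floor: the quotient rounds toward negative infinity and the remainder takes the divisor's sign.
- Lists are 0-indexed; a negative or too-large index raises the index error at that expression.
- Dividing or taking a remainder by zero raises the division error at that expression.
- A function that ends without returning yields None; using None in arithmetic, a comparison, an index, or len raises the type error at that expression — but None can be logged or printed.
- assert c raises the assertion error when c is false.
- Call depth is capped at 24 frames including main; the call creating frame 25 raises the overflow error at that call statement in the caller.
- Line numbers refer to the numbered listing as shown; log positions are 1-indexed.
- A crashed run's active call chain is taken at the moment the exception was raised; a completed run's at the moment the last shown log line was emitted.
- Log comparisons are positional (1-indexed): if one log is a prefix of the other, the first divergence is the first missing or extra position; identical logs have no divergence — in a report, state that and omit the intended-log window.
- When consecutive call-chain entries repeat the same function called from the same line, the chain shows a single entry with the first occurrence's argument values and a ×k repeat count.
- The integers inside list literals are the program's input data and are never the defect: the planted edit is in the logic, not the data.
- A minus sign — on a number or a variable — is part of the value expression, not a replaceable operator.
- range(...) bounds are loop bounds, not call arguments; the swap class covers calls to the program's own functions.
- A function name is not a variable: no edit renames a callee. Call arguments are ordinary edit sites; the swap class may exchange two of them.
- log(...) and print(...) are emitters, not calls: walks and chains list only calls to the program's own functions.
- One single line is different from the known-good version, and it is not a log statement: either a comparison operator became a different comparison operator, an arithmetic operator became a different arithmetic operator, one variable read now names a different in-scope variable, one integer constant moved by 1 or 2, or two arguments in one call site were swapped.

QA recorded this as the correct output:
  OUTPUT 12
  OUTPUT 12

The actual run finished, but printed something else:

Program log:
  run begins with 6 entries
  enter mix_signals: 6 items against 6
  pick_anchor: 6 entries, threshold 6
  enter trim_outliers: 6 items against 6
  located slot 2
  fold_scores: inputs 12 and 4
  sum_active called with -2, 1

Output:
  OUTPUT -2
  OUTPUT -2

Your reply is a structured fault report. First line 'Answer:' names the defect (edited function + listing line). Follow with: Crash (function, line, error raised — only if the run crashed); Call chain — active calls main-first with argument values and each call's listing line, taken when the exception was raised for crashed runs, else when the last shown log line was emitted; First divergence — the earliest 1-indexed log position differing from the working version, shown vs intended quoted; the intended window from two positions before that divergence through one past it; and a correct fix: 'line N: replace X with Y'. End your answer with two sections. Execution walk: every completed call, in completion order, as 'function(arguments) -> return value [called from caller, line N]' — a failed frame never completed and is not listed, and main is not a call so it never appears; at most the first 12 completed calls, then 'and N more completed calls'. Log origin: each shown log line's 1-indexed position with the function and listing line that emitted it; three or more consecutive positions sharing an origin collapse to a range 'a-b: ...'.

Answer: the defect is in fold_scores at line 17.
Key fact: At log position 7 the runs split — shown 'sum_active called with -2, 1', but the working version logs 'sum_active called with 12, 1'.
Call chain: main -> sum_active(-2, 1) (called at line 40).
First divergence: position 7; shown 'sum_active called with -2, 1' vs intended 'sum_active called with 12, 1'.
Intended log window:
  5: located slot 2
  6: fold_scores: inputs 12 and 4
  7: sum_active called with 12, 1
Execution walk:
  trim_outliers([3, 8, 6, 6, -3, 6], 6) -> 2  [called from pick_anchor, line 9]
  pick_anchor([3, 8, 6, 6, -3, 6], 6) -> 12  [called from mix_signals, line 25]
  fold_scores(12, 4) -> -2  [called from mix_signals, line 27]
  mix_signals([3, 8, 6, 6, -3, 6], 6) -> -2  [called from main, line 39]
  sum_active(-2, 1) -> -2  [called from main, line 40]
Log origins:
  1: from main, line 38
  2: from mix_signals, line 24
  3: from pick_anchor, line 8
  4: from trim_outliers, line 2
  5: from pick_anchor, line 10
  6: from fold_scores, line 15
  7: from sum_active, line 30
A correct fix: line 17: replace `>=` with `<`.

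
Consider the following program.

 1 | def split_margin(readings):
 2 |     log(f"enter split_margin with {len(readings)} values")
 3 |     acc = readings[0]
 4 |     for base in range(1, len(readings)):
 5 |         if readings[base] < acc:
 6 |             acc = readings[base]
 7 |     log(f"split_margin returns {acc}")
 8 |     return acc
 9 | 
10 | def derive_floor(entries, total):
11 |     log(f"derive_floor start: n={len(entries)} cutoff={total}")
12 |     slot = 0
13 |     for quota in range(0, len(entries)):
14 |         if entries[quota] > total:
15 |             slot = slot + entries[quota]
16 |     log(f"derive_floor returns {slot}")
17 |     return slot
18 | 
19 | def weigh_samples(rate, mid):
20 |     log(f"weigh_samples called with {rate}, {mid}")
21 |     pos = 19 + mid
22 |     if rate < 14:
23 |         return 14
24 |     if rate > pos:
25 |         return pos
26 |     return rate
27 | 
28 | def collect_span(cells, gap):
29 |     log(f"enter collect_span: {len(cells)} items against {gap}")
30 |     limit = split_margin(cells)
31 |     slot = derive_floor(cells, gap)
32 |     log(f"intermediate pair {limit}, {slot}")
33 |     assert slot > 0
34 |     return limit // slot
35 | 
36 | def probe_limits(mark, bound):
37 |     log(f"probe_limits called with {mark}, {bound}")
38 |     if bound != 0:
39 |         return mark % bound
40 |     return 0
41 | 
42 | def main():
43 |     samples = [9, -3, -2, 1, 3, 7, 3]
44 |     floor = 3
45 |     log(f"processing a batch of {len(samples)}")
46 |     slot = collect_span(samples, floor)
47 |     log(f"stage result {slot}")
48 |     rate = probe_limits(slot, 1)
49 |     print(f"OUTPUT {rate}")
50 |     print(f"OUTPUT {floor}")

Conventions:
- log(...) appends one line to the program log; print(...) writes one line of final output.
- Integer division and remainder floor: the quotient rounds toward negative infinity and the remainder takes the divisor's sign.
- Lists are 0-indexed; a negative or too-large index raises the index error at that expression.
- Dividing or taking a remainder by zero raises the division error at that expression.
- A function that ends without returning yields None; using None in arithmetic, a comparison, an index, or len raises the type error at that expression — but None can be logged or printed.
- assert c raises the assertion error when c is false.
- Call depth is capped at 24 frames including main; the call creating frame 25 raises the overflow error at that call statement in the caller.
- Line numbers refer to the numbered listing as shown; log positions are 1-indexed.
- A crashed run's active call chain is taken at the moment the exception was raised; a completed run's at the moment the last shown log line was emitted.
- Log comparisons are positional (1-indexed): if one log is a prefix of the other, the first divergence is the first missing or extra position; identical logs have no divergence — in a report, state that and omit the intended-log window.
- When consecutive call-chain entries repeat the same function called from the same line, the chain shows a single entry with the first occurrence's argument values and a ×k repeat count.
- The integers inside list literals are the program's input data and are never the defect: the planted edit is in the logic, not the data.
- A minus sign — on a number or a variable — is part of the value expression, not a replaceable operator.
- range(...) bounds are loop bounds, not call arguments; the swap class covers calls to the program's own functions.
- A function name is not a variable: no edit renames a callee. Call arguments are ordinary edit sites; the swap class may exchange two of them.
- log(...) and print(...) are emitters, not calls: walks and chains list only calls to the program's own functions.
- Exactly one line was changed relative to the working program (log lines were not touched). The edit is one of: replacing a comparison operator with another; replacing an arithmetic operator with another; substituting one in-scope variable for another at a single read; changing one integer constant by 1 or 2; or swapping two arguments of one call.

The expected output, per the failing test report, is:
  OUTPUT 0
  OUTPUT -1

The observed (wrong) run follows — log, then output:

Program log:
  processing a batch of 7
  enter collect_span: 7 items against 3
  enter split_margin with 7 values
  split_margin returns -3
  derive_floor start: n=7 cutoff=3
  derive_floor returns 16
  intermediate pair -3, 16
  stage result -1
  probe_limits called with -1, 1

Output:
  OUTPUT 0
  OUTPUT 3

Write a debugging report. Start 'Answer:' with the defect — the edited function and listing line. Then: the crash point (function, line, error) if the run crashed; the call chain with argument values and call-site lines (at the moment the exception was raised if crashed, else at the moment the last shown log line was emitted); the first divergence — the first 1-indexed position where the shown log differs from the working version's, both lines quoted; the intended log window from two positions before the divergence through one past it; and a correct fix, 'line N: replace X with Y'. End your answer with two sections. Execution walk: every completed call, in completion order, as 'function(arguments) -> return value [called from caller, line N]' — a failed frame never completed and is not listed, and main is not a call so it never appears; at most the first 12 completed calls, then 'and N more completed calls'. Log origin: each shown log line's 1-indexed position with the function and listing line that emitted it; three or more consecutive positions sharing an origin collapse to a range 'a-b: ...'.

Answer: the defect is in main at line 50.
Key observation: The two runs log identically and part ways only at the printed values.
Call chain: main -> probe_limits(-1, 1) (called at line 48).
First divergence: none; the two logs match at every position.
Execution walk:
  split_margin([9, -3, -2, 1, 3, 7, 3]) -> -3  [called from collect_span, line 30]
  derive_floor([9, -3, -2, 1, 3, 7, 3], 3) -> 16  [called from collect_span, line 31]
  collect_span([9, -3, -2, 1, 3, 7, 3], 3) -> -1  [called from main, line 46]
  probe_limits(-1, 1) -> 0  [called from main, line 48]
Log origins:
  1: emitted by main (line 45)
  2: emitted by collect_span (line 29)
  3: emitted by split_margin (line 2)
  4: emitted by split_margin (line 7)
  5: emitted by derive_floor (line 11)
  6: emitted by derive_floor (line 16)
  7: emitted by collect_span (line 32)
  8: emitted by main (line 47)
  9: emitted by probe_limits (line 37)
A correct fix: line 50: replace `floor` with `slot`.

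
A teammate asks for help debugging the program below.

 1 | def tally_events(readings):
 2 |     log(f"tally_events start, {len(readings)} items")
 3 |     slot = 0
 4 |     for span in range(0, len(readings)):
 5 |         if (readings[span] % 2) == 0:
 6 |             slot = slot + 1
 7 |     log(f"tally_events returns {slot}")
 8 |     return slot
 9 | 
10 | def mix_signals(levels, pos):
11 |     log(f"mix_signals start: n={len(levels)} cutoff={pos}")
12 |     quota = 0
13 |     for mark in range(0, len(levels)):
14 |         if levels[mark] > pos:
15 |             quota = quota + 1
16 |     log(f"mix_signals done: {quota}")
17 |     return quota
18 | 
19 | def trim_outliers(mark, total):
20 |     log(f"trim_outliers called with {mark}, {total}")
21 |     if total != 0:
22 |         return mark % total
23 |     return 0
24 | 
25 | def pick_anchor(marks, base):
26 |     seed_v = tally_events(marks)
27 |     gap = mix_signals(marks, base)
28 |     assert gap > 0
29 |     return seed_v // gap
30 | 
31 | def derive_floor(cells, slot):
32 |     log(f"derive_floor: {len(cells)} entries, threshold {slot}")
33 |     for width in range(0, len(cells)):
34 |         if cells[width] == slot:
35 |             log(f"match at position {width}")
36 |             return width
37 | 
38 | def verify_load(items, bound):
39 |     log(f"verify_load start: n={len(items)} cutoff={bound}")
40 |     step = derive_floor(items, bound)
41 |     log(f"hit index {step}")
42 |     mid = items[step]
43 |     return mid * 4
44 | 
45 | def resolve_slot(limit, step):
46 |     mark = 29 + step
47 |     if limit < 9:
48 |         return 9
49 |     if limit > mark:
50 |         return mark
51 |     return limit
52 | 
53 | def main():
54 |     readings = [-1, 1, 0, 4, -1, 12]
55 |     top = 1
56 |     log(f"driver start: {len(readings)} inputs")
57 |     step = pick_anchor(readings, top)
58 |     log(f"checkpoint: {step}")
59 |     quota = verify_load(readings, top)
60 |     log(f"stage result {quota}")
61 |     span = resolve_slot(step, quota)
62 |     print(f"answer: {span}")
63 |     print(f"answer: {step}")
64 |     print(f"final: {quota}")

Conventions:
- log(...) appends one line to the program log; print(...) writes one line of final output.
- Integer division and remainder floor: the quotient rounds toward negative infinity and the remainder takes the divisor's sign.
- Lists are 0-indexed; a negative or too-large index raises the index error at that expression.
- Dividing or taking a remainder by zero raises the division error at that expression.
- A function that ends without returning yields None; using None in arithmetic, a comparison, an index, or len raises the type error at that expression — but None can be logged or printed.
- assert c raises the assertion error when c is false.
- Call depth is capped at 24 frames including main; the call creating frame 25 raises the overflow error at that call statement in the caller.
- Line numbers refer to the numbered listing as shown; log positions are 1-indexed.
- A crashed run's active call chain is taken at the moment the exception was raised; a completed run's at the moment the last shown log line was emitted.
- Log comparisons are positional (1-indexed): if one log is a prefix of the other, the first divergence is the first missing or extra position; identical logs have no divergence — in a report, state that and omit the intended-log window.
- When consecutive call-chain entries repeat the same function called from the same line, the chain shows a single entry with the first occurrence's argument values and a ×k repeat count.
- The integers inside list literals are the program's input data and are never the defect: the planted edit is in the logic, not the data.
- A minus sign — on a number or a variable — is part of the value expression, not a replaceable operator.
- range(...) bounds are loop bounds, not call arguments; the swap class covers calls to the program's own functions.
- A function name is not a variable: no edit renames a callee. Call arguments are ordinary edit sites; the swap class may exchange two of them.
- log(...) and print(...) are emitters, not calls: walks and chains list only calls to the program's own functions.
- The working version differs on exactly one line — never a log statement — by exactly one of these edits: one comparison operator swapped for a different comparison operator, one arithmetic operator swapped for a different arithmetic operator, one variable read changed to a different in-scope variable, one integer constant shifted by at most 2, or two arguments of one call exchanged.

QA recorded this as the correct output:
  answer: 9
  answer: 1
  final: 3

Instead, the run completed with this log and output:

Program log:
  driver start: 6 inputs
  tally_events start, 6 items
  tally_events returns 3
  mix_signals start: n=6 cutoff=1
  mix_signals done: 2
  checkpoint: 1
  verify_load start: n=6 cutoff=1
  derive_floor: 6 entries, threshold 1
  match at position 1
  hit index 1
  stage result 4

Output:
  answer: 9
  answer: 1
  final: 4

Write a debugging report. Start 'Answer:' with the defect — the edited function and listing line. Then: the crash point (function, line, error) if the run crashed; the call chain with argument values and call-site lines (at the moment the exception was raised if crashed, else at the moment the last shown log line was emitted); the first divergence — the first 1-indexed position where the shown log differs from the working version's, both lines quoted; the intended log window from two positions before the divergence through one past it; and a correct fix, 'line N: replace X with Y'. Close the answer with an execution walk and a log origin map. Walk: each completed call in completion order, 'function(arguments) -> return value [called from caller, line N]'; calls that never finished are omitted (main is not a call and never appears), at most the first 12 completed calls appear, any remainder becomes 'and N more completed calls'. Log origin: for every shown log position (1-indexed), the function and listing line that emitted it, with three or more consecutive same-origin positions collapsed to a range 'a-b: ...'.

Answer: the defect is in verify_load at line 43.
The tell: The log first diverges at position 11: the faulty run prints 'stage result 4' where the working version prints 'stage result 3'.
Call chain: main.
First divergence: position 11 — the shown line 'stage result 4' should read 'stage result 3'.
Intended log window:
  9: match at position 1
  10: hit index 1
  11: stage result 3
Execution walk:
  tally_events([-1, 1, 0, 4, -1, 12]) -> 3  [called from pick_anchor, line 26]
  mix_signals([-1, 1, 0, 4, -1, 12], 1) -> 2  [called from pick_anchor, line 27]
  pick_anchor([-1, 1, 0, 4, -1, 12], 1) -> 1  [called from main, line 57]
  derive_floor([-1, 1, 0, 4, -1, 12], 1) -> 1  [called from verify_load, line 40]
  verify_load([-1, 1, 0, 4, -1, 12], 1) -> 4  [called from main, line 59]
  resolve_slot(1, 4) -> 9  [called from main, line 61]
Log origins:
  1: from main, line 56
  2: from tally_events, line 2
  3: from tally_events, line 7
  4: from mix_signals, line 11
  5: from mix_signals, line 16
  6: from main, line 58
  7: from verify_load, line 39
  8: from derive_floor, line 32
  9: from derive_floor, line 35
  10: from verify_load, line 41
  11: from main, line 60
A correct fix: line 43: replace `4` with `3`.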